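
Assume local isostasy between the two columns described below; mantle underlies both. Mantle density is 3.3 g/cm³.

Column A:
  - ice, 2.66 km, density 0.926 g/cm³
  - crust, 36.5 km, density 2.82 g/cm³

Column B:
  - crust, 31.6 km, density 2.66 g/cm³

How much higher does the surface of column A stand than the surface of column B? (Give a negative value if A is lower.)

For any compensation level in the mantle, the mantle terms cancel and isostasy reduces to e = (Σt_A − Σt_B) − (Σ(ρt)_A − Σ(ρt)_B) / ρ_m.
Σt_A = 39.16 km; Σt_B = 31.6 km; Σ(ρt)_A = 105.39316; Σ(ρt)_B = 84.056 (in km·g/cm³).
e = (39.16 − 31.6) − (105.39316 − 84.056) / 3.3 = 1.09 km.

1.09 km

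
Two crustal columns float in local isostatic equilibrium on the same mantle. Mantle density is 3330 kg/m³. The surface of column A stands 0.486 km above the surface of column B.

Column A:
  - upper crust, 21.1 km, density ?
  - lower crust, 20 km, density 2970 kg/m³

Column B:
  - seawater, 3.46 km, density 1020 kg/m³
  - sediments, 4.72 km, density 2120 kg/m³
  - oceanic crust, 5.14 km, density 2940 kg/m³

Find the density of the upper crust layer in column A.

Take the compensation level at the base of the deeper column (depth z_c below the surface of column A) and equate Σ ρ_i t_i down to z_c; mantle fills any gap and the z_c terms cancel.
Column A: 21.1×ρ + 20×2970 + (z_c − 41.1)×3330
Column B: 0.486×0 + 3.46×1020 + 4.72×2120 + 5.14×2940 + (z_c − 0.486 − 13.32)×3330
The z_c×3330 term appears on both sides and cancels. Collect the known terms of each column as K = Σ(ρt)_known − 3330 × (depth of known layers): K_A = 59400 − 3330×41.1 = −77463; K_B = 28647.2 − 3330×(0.486 + 13.32) = −17326.78.
Balance: K_A + 21.1×ρ = K_B, so ρ = (K_B − K_A)/21.1 = 60136.2/21.1 = 2850 kg/m³.

2850 kg/m³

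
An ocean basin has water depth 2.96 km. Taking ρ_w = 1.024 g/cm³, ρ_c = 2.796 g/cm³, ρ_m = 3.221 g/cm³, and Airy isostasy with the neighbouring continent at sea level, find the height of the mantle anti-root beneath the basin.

For local isostatic compensation: replacing crust with seawater at the top is compensated by replacing crust with mantle at the base: d (ρ_c − ρ_w) = a (ρ_m − ρ_c).
a = d (ρ_c − ρ_w)/(ρ_m − ρ_c) = 2.96 km × 1.772/0.425 = 12.3 km.

12.3 km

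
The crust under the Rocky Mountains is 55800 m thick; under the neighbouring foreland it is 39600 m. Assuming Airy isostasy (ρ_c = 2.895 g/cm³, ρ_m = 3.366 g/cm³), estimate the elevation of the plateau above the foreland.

Excess crust Δ = 55800 m − 39600 m = 16200 m, split between elevation h and root r with h + r = Δ.
Airy balance ρ_c h = (ρ_m − ρ_c) r gives r = h ρ_c/(ρ_m − ρ_c), so h (1 + ρ_c/(ρ_m − ρ_c)) = Δ, i.e. h = Δ (ρ_m − ρ_c)/ρ_m.
h = 16200 m × 0.471/3.366 = 2270 m.

2270 m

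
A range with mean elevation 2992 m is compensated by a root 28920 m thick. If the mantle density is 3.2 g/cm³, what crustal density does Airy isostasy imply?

2.9 g/cm³

ρ_c h = (ρ_m − ρ_c) r → ρ_c (h + r) = ρ_m r → ρ_c = ρ_m r / (h + r).
ρ_c = 3.2 × 28920 m / (2992 m + 28920 m) = 2.9 g/cm³.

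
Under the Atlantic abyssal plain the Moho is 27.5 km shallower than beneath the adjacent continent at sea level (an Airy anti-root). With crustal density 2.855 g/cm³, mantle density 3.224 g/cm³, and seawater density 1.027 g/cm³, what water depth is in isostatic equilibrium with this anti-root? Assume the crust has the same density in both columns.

5.55 km

Replacing a thickness d of crust by seawater at the top must be balanced by replacing crust with mantle at the base: d (ρ_c − ρ_w) = a (ρ_m − ρ_c).
d = a (ρ_m − ρ_c)/(ρ_c − ρ_w) = 27.5 km × 0.369/1.828 = 5.55 km.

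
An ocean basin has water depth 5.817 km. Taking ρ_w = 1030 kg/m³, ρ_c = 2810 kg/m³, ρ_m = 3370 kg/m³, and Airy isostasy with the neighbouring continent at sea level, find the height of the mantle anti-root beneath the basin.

18.5 km

In Airy isostatic equilibrium: replacing crust with seawater at the top is compensated by replacing crust with mantle at the base: d (ρ_c − ρ_w) = a (ρ_m − ρ_c).
a = d (ρ_c − ρ_w)/(ρ_m − ρ_c) = 5.817 km × 1780/560 = 18.5 km.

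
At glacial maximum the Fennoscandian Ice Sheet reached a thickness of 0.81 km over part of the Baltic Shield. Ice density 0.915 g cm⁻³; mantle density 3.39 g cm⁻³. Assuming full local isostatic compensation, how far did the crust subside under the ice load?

By Archimedes' principle applied to the lithosphere: the ice load ρ_ice t is balanced by mantle displaced below, ρ_m s.
s = t ρ_ice / ρ_m = 0.81 km × 0.915/3.39 = 0.219 km.

0.219 km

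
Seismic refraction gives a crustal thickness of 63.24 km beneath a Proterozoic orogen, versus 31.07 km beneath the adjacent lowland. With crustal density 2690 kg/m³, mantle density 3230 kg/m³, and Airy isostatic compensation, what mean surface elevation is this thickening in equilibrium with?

Excess crust Δ = 63.24 km − 31.07 km = 32.17 km, split between elevation h and root r with h + r = Δ.
Airy balance ρ_c h = (ρ_m − ρ_c) r gives r = h ρ_c/(ρ_m − ρ_c), so h (1 + ρ_c/(ρ_m − ρ_c)) = Δ, i.e. h = Δ (ρ_m − ρ_c)/ρ_m.
h = 32.17 km × 540/3230 = 5.38 km.

5.38 km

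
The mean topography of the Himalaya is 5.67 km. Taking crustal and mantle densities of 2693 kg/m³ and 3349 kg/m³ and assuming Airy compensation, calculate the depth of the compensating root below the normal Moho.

By Archimedes' principle applied to the lithosphere: the weight of the topography is balanced by the buoyancy of the root, ρ_c h = (ρ_m − ρ_c) r.
r = h · ρ_c / (ρ_m − ρ_c) = 5.67 km × 2693 / (3349 − 2693) = 23.3 km.

23.3 km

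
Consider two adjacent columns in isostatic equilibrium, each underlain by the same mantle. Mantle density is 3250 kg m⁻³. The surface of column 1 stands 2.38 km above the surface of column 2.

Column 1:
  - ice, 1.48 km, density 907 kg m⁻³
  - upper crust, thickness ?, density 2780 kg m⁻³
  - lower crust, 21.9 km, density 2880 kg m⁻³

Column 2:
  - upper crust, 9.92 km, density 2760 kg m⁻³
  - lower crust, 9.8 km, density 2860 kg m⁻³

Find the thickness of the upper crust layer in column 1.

Take the compensation level at the base of the deeper column (depth z_c below the surface of column 1) and equate Σ ρ_i t_i down to z_c; mantle fills any gap and the z_c terms cancel.
Column 1: 1.48×907 + x×2780 + 21.9×2880 + (z_c − 23.38 − x)×3250
Column 2: 2.38×0 + 9.92×2760 + 9.8×2860 + (z_c − 2.38 − 19.72)×3250
The z_c×3250 term appears on both sides and cancels. Collect the known terms of each column as K = Σ(ρt)_known − 3250 × (depth of known layers): K_1 = 64414.36 − 3250×23.38 = −11570.64; K_2 = 55407.2 − 3250×(2.38 + 19.72) = −16417.8.
Balance: K_1 − x×(3250 − 2780) = K_2, so x = (K_1 − K_2)/(3250 − 2780) = 4847.16/470 = 10.3 km.

10.3 km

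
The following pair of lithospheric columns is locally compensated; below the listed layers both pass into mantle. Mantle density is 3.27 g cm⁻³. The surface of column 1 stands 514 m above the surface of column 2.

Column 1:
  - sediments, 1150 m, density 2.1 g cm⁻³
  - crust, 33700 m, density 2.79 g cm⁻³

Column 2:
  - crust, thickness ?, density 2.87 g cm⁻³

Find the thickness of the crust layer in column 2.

Take the compensation level at the base of the deeper column (depth z_c below the surface of column 1) and equate Σ ρ_i t_i down to z_c; mantle fills any gap and the z_c terms cancel.
Column 1: 1150×2.1 + 33700×2.79 + (z_c − 34850)×3.27
Column 2: 514×0 + x×2.87 + (z_c − 514 − 0 − x)×3.27
The z_c×3.27 term appears on both sides and cancels. Collect the known terms of each column as K = Σ(ρt)_known − 3.27 × (depth of known layers): K_1 = 96438 − 3.27×34850 = −17521.5; K_2 = 0 − 3.27×(514 + 0) = −1680.78.
Balance: K_1 = K_2 − x×(3.27 − 2.87), so x = (K_2 − K_1)/(3.27 − 2.87) = 15840.7/0.4 = 39600 m.

39600 m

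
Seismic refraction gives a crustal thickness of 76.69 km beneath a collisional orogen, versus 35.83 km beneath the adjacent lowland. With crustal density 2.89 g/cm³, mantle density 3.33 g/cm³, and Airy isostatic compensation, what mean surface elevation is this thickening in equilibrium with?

Excess crust Δ = 76.69 km − 35.83 km = 40.86 km, split between elevation h and root r with h + r = Δ.
Airy balance ρ_c h = (ρ_m − ρ_c) r gives r = h ρ_c/(ρ_m − ρ_c), so h (1 + ρ_c/(ρ_m − ρ_c)) = Δ, i.e. h = Δ (ρ_m − ρ_c)/ρ_m.
h = 40.86 km × 0.44/3.33 = 5.4 km.

5.4 km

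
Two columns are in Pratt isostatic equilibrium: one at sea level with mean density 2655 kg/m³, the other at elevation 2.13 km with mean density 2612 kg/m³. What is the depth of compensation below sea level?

ρ_ref D = ρ (D + h) → D (ρ_ref − ρ) = ρ h.
D = ρ h/(ρ_ref − ρ) = 2612 × 2.13 km/(2655 − 2612) = 129 km.

129 km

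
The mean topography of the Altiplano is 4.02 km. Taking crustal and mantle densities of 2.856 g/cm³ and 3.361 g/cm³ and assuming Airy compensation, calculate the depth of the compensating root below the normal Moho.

For local isostatic compensation: the weight of the topography is balanced by the buoyancy of the root, ρ_c h = (ρ_m − ρ_c) r.
r = h · ρ_c / (ρ_m − ρ_c) = 4.02 km × 2.856 / (3.361 − 2.856) = 22.7 km.

22.7 km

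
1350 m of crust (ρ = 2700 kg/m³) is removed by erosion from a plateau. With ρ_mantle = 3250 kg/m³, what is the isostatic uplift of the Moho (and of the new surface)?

1120 m

Unloading: uplift u = e ρ_c/ρ_m = 1350 m × 2700/3250 = 1120 m.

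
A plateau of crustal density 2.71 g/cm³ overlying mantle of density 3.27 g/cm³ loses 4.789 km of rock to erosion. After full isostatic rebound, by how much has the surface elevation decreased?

0.82 km

Rebound u = e ρ_c/ρ_m = 4.789 km × 2.71/3.27 = 3.969 km.
Net surface drop = e − u = 4.789 km − 3.969 km = e (ρ_m − ρ_c)/ρ_m = 0.82 km.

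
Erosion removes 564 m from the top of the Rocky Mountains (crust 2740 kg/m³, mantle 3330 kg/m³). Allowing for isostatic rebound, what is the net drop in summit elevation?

99.9 m

Rebound u = e ρ_c/ρ_m = 564 m × 2740/3330 = 464.1 m.
Net surface drop = e − u = 564 m − 464.1 m = e (ρ_m − ρ_c)/ρ_m = 99.9 m.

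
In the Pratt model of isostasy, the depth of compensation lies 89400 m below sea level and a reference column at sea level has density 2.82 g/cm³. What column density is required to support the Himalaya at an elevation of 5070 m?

Pratt balance: ρ_ref D = ρ (D + h).
ρ = ρ_ref D/(D + h) = 2.82 × 89400 m/(89400 m + 5070 m) = 2.67 g/cm³.

2.67 g/cm³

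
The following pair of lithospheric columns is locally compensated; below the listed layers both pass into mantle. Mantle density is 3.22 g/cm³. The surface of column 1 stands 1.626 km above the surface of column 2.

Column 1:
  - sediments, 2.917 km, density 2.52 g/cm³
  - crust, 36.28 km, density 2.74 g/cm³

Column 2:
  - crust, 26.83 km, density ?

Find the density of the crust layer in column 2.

2.69 g/cm³

Take the compensation level at the base of the deeper column (depth z_c below the surface of column 1) and equate Σ ρ_i t_i down to z_c; mantle fills any gap and the z_c terms cancel.
Column 1: 2.917×2.52 + 36.28×2.74 + (z_c − 39.197)×3.22
Column 2: 1.626×0 + 26.83×ρ + (z_c − 1.626 − 26.83)×3.22
The z_c×3.22 term appears on both sides and cancels. Collect the known terms of each column as K = Σ(ρt)_known − 3.22 × (depth of known layers): K_1 = 106.75804 − 3.22×39.197 = −19.4563; K_2 = 0 − 3.22×(1.626 + 26.83) = −91.62832.
Balance: K_1 = K_2 + 26.83×ρ, so ρ = (K_1 − K_2)/26.83 = 72.172/26.83 = 2.69 g/cm³.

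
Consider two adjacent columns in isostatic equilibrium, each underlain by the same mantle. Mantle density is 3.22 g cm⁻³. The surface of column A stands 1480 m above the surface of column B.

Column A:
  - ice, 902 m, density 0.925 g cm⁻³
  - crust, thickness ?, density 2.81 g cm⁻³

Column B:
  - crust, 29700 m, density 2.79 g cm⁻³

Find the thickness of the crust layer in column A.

Take the compensation level at the base of the deeper column (depth z_c below the surface of column A) and equate Σ ρ_i t_i down to z_c; mantle fills any gap and the z_c terms cancel.
Column A: 902×0.925 + x×2.81 + (z_c − 902 − x)×3.22
Column B: 1480×0 + 29700×2.79 + (z_c − 1480 − 29700)×3.22
The z_c×3.22 term appears on both sides and cancels. Collect the known terms of each column as K = Σ(ρt)_known − 3.22 × (depth of known layers): K_A = 834.35 − 3.22×902 = −2070.09; K_B = 82863 − 3.22×(1480 + 29700) = −17536.6.
Balance: K_A − x×(3.22 − 2.81) = K_B, so x = (K_A − K_B)/(3.22 − 2.81) = 15466.5/0.41 = 37700 m.

37700 m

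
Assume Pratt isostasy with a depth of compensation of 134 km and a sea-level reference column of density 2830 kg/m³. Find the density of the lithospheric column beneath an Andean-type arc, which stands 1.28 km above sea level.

2800 kg/m³

Pratt balance: ρ_ref D = ρ (D + h).
ρ = ρ_ref D/(D + h) = 2830 × 134 km/(134 km + 1.28 km) = 2800 kg/m³.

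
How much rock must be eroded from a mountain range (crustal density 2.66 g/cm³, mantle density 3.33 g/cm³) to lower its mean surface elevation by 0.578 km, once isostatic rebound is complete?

Net drop Δ = e − u = e − e ρ_c/ρ_m = e (ρ_m − ρ_c)/ρ_m.
e = Δ ρ_m/(ρ_m − ρ_c) = 0.578 km × 3.33/0.67 = 2.87 km.

2.87 km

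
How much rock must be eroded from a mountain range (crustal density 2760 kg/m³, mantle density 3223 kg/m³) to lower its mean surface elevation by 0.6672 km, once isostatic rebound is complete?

Net drop Δ = e − u = e − e ρ_c/ρ_m = e (ρ_m − ρ_c)/ρ_m.
e = Δ ρ_m/(ρ_m − ρ_c) = 0.6672 km × 3223/463 = 4.64 km.

4.64 km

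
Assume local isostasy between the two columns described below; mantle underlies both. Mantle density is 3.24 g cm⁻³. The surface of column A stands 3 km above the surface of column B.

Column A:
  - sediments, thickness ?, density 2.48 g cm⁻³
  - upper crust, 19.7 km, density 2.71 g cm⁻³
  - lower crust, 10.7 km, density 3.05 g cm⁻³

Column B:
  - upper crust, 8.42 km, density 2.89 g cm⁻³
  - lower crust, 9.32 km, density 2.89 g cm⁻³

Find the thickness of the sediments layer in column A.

Take the compensation level at the base of the deeper column (depth z_c below the surface of column A) and equate Σ ρ_i t_i down to z_c; mantle fills any gap and the z_c terms cancel.
Column A: x×2.48 + 19.7×2.71 + 10.7×3.05 + (z_c − 30.4 − x)×3.24
Column B: 3×0 + 8.42×2.89 + 9.32×2.89 + (z_c − 3 − 17.74)×3.24
The z_c×3.24 term appears on both sides and cancels. Collect the known terms of each column as K = Σ(ρt)_known − 3.24 × (depth of known layers): K_A = 86.022 − 3.24×30.4 = −12.474; K_B = 51.2686 − 3.24×(3 + 17.74) = −15.929.
Balance: K_A − x×(3.24 − 2.48) = K_B, so x = (K_A − K_B)/(3.24 − 2.48) = 3.455/0.76 = 4.55 km.

4.55 km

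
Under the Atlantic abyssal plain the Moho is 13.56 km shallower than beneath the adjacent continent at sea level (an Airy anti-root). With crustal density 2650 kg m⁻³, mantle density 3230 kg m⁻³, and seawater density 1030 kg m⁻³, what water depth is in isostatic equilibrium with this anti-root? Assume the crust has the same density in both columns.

Replacing a thickness d of crust by seawater at the top must be balanced by replacing crust with mantle at the base: d (ρ_c − ρ_w) = a (ρ_m − ρ_c).
d = a (ρ_m − ρ_c)/(ρ_c − ρ_w) = 13.56 km × 580/1620 = 4.85 km.

4.85 km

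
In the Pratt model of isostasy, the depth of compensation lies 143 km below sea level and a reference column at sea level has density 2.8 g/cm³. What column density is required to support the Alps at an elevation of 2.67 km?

Pratt balance: ρ_ref D = ρ (D + h).
ρ = ρ_ref D/(D + h) = 2.8 × 143 km/(143 km + 2.67 km) = 2.75 g/cm³.

2.75 g/cm³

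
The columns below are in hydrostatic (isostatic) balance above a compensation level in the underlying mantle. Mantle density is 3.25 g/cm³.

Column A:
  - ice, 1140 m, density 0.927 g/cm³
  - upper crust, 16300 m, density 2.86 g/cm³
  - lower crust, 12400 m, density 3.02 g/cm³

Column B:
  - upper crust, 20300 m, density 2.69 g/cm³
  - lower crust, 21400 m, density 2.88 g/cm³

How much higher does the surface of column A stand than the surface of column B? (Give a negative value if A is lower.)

−2290 m

For any compensation level in the mantle, the mantle terms cancel and isostasy reduces to e = (Σt_A − Σt_B) − (Σ(ρt)_A − Σ(ρt)_B) / ρ_m.
Σt_A = 29840 m; Σt_B = 41700 m; Σ(ρt)_A = 85122.78; Σ(ρt)_B = 116239 (in m·g/cm³).
e = (29840 − 41700) − (85122.78 − 116239) / 3.25 = −2290 m.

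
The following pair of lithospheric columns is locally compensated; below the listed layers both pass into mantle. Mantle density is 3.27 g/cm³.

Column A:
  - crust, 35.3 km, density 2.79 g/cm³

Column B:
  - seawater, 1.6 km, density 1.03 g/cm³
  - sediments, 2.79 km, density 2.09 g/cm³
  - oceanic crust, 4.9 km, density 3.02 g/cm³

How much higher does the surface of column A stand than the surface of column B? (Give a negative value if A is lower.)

For any compensation level in the mantle, the mantle terms cancel and isostasy reduces to e = (Σt_A − Σt_B) − (Σ(ρt)_A − Σ(ρt)_B) / ρ_m.
Σt_A = 35.3 km; Σt_B = 9.29 km; Σ(ρt)_A = 98.487; Σ(ρt)_B = 22.2771 (in km·g/cm³).
e = (35.3 − 9.29) − (98.487 − 22.2771) / 3.27 = 2.7 km.

2.7 km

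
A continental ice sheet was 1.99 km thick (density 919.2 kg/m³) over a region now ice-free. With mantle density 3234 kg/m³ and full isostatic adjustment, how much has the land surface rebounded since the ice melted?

Removing the load lets mantle flow back in; uplift u satisfies ρ_ice t = ρ_m u.
u = t ρ_ice/ρ_m = 1.99 km × 919.2/3234 = 0.566 km.

0.566 km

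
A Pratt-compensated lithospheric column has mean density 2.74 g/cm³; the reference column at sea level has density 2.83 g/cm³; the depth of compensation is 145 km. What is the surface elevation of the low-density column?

ρ_ref D = ρ (D + h) → h = D (ρ_ref − ρ)/ρ.
h = 145 km × (2.83 − 2.74)/2.74 = 4.76 km.

4.76 km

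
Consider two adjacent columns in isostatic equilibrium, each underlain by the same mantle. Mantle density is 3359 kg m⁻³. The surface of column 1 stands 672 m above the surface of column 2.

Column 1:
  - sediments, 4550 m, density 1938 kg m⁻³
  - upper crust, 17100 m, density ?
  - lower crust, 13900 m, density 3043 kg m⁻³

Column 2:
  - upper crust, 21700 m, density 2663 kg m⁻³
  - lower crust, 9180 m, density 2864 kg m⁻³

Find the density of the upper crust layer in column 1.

Take the compensation level at the base of the deeper column (depth z_c below the surface of column 1) and equate Σ ρ_i t_i down to z_c; mantle fills any gap and the z_c terms cancel.
Column 1: 4550×1938 + 17100×ρ + 13900×3043 + (z_c − 35550)×3359
Column 2: 672×0 + 21700×2663 + 9180×2864 + (z_c − 672 − 30880)×3359
The z_c×3359 term appears on both sides and cancels. Collect the known terms of each column as K = Σ(ρt)_known − 3359 × (depth of known layers): K_1 = 51115600 − 3359×35550 = −68296850; K_2 = 84078620 − 3359×(672 + 30880) = −21904548.
Balance: K_1 + 17100×ρ = K_2, so ρ = (K_2 − K_1)/17100 = 46392300/17100 = 2710 kg m⁻³.

2710 kg m⁻³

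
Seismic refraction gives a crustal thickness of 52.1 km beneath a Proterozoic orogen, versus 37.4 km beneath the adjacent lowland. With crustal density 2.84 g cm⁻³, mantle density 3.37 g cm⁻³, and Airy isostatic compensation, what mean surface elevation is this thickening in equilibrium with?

Excess crust Δ = 52.1 km − 37.4 km = 14.7 km, split between elevation h and root r with h + r = Δ.
Airy balance ρ_c h = (ρ_m − ρ_c) r gives r = h ρ_c/(ρ_m − ρ_c), so h (1 + ρ_c/(ρ_m − ρ_c)) = Δ, i.e. h = Δ (ρ_m − ρ_c)/ρ_m.
h = 14.7 km × 0.53/3.37 = 2.31 km.

2.31 km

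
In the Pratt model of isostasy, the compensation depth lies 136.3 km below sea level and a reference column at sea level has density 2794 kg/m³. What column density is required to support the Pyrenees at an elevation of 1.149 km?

2770 kg/m³

Pratt balance: ρ_ref D = ρ (D + h).
ρ = ρ_ref D/(D + h) = 2794 × 136.3 km/(136.3 km + 1.149 km) = 2770 kg/m³.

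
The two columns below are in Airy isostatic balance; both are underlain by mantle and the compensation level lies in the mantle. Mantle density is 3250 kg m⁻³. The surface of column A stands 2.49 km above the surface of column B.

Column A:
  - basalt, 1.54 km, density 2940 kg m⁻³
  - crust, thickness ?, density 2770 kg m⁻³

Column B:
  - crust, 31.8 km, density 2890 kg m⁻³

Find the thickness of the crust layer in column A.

Take the compensation level at the base of the deeper column (depth z_c below the surface of column A) and equate Σ ρ_i t_i down to z_c; mantle fills any gap and the z_c terms cancel.
Column A: 1.54×2940 + x×2770 + (z_c − 1.54 − x)×3250
Column B: 2.49×0 + 31.8×2890 + (z_c − 2.49 − 31.8)×3250
The z_c×3250 term appears on both sides and cancels. Collect the known terms of each column as K = Σ(ρt)_known − 3250 × (depth of known layers): K_A = 4527.6 − 3250×1.54 = −477.4; K_B = 91902 − 3250×(2.49 + 31.8) = −19540.5.
Balance: K_A − x×(3250 − 2770) = K_B, so x = (K_A − K_B)/(3250 − 2770) = 19063.1/480 = 39.7 km.

39.7 km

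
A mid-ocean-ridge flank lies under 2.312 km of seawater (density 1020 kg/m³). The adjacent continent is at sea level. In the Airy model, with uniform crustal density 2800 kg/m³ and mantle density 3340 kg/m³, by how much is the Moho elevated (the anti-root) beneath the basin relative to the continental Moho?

7.62 km

For local isostatic compensation: replacing crust with seawater at the top is compensated by replacing crust with mantle at the base: d (ρ_c − ρ_w) = a (ρ_m − ρ_c).
a = d (ρ_c − ρ_w)/(ρ_m − ρ_c) = 2.312 km × 1780/540 = 7.62 km.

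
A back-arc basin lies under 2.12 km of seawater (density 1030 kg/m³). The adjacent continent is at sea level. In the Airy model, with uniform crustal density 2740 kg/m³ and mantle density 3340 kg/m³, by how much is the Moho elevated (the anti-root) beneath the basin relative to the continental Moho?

6.04 km

Equating mass per unit area of the two columns: replacing crust with seawater at the top is compensated by replacing crust with mantle at the base: d (ρ_c − ρ_w) = a (ρ_m − ρ_c).
a = d (ρ_c − ρ_w)/(ρ_m − ρ_c) = 2.12 km × 1710/600 = 6.04 km.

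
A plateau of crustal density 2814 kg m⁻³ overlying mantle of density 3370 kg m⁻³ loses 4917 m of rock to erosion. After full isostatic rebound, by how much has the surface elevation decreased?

811 m

Rebound u = e ρ_c/ρ_m = 4917 m × 2814/3370 = 4106 m.
Net surface drop = e − u = 4917 m − 4106 m = e (ρ_m − ρ_c)/ρ_m = 811 m.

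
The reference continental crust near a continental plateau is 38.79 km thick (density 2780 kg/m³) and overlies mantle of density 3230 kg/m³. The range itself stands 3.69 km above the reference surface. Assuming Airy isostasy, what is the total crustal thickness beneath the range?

65.3 km

Root depth r = h ρ_c / (ρ_m − ρ_c) = 3.69 km × 2780 / 450 = 22.8 km.
Total thickness = T + h + r = 38.79 km + 3.69 km + 22.8 km = 65.3 km.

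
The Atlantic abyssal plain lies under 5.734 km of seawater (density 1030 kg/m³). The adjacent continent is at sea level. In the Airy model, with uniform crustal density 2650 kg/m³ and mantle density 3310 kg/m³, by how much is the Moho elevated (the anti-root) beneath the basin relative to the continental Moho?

14.1 km

For local isostatic compensation: replacing crust with seawater at the top is compensated by replacing crust with mantle at the base: d (ρ_c − ρ_w) = a (ρ_m − ρ_c).
a = d (ρ_c − ρ_w)/(ρ_m − ρ_c) = 5.734 km × 1620/660 = 14.1 km.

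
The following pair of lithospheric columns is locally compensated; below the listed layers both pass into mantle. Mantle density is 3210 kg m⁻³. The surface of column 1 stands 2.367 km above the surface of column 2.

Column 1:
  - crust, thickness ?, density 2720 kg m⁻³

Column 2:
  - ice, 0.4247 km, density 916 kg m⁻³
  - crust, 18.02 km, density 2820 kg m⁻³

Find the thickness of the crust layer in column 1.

31.8 km

Take the compensation level at the base of the deeper column (depth z_c below the surface of column 1) and equate Σ ρ_i t_i down to z_c; mantle fills any gap and the z_c terms cancel.
Column 1: x×2720 + (z_c − 0 − x)×3210
Column 2: 2.367×0 + 0.4247×916 + 18.02×2820 + (z_c − 2.367 − 18.4447)×3210
The z_c×3210 term appears on both sides and cancels. Collect the known terms of each column as K = Σ(ρt)_known − 3210 × (depth of known layers): K_1 = 0 − 3210×0 = 0; K_2 = 51205.4252 − 3210×(2.367 + 18.4447) = −15600.1318.
Balance: K_1 − x×(3210 − 2720) = K_2, so x = (K_1 − K_2)/(3210 − 2720) = 15600.1/490 = 31.8 km.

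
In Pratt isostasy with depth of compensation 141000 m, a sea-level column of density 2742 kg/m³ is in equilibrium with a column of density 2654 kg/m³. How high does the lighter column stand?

4680 m

ρ_ref D = ρ (D + h) → h = D (ρ_ref − ρ)/ρ.
h = 141000 m × (2742 − 2654)/2654 = 4680 m.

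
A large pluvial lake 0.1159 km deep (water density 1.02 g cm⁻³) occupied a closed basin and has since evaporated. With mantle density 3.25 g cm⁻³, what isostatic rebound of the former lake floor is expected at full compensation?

0.0364 km

u = d ρ_w/ρ_m = 0.1159 km × 1.02/3.25 = 0.0364 km.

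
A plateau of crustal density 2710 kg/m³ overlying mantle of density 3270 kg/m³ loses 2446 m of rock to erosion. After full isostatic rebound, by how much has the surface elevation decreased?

Rebound u = e ρ_c/ρ_m = 2446 m × 2710/3270 = 2027 m.
Net surface drop = e − u = 2446 m − 2027 m = e (ρ_m − ρ_c)/ρ_m = 419 m.

419 m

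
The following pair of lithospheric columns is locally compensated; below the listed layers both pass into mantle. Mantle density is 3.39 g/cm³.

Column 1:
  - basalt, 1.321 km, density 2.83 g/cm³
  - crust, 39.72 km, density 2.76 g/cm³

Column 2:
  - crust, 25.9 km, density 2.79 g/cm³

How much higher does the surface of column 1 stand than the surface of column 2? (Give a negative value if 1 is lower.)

For any compensation level in the mantle, the mantle terms cancel and isostasy reduces to e = (Σt_1 − Σt_2) − (Σ(ρt)_1 − Σ(ρt)_2) / ρ_m.
Σt_1 = 41.041 km; Σt_2 = 25.9 km; Σ(ρt)_1 = 113.36563; Σ(ρt)_2 = 72.261 (in km·g/cm³).
e = (41.041 − 25.9) − (113.36563 − 72.261) / 3.39 = 3.02 km.

3.02 km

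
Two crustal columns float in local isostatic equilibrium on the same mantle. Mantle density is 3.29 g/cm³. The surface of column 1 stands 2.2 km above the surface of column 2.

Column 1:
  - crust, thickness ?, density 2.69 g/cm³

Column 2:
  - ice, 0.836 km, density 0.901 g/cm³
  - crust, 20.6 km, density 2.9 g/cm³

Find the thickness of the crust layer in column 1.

Take the compensation level at the base of the deeper column (depth z_c below the surface of column 1) and equate Σ ρ_i t_i down to z_c; mantle fills any gap and the z_c terms cancel.
Column 1: x×2.69 + (z_c − 0 − x)×3.29
Column 2: 2.2×0 + 0.836×0.901 + 20.6×2.9 + (z_c − 2.2 − 21.436)×3.29
The z_c×3.29 term appears on both sides and cancels. Collect the known terms of each column as K = Σ(ρt)_known − 3.29 × (depth of known layers): K_1 = 0 − 3.29×0 = 0; K_2 = 60.493236 − 3.29×(2.2 + 21.436) = −17.269204.
Balance: K_1 − x×(3.29 − 2.69) = K_2, so x = (K_1 − K_2)/(3.29 − 2.69) = 17.2692/0.6 = 28.8 km.

28.8 km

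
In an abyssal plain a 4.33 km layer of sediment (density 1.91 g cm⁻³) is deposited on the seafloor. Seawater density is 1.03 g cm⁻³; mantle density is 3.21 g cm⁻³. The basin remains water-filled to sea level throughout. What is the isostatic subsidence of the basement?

1.75 km

Submarine loading: the sediment displaces seawater, and the subsidence is in turn flooded, so s (ρ_m − ρ_w) = t (ρ_sed − ρ_w).
s = 4.33 km × (1.91 − 1.03) / (3.21 − 1.03) = 1.75 km.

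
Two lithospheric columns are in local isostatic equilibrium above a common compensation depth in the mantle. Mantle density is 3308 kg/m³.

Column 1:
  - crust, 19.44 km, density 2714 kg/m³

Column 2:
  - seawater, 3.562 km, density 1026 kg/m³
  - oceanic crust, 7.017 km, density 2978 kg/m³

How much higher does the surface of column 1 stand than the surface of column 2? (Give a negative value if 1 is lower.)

For any compensation level in the mantle, the mantle terms cancel and isostasy reduces to e = (Σt_1 − Σt_2) − (Σ(ρt)_1 − Σ(ρt)_2) / ρ_m.
Σt_1 = 19.44 km; Σt_2 = 10.579 km; Σ(ρt)_1 = 52760.16; Σ(ρt)_2 = 24551.238 (in km·kg/m³).
e = (19.44 − 10.579) − (52760.16 − 24551.238) / 3308 = 0.334 km.

0.334 km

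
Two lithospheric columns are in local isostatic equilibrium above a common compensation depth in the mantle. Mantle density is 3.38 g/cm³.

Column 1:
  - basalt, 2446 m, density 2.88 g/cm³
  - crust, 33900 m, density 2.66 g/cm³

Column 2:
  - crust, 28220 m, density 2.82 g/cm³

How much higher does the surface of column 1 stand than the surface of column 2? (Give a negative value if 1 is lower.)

For any compensation level in the mantle, the mantle terms cancel and isostasy reduces to e = (Σt_1 − Σt_2) − (Σ(ρt)_1 − Σ(ρt)_2) / ρ_m.
Σt_1 = 36346 m; Σt_2 = 28220 m; Σ(ρt)_1 = 97218.48; Σ(ρt)_2 = 79580.4 (in m·g/cm³).
e = (36346 − 28220) − (97218.48 − 79580.4) / 3.38 = 2910 m.

2910 m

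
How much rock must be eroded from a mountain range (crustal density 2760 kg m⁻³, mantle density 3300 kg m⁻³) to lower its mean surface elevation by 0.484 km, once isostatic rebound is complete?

2.96 km

Net drop Δ = e − u = e − e ρ_c/ρ_m = e (ρ_m − ρ_c)/ρ_m.
e = Δ ρ_m/(ρ_m − ρ_c) = 0.484 km × 3300/540 = 2.96 km.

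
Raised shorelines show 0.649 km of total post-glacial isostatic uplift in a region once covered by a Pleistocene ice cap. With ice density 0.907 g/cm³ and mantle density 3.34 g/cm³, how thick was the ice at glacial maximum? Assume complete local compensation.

2.39 km

u = t ρ_ice/ρ_m → t = u ρ_m/ρ_ice = 0.649 km × 3.34/0.907 = 2.39 km.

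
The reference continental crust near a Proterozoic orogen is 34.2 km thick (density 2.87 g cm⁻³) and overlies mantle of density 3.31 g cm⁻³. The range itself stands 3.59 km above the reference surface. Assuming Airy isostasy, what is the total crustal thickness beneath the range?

Root depth r = h ρ_c / (ρ_m − ρ_c) = 3.59 km × 2.87 / 0.44 = 23.42 km.
Total thickness = T + h + r = 34.2 km + 3.59 km + 23.42 km = 61.2 km.

61.2 km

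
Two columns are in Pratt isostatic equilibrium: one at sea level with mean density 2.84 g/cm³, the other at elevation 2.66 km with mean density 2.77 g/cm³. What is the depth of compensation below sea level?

105 km

ρ_ref D = ρ (D + h) → D (ρ_ref − ρ) = ρ h.
D = ρ h/(ρ_ref − ρ) = 2.77 × 2.66 km/(2.84 − 2.77) = 105 km.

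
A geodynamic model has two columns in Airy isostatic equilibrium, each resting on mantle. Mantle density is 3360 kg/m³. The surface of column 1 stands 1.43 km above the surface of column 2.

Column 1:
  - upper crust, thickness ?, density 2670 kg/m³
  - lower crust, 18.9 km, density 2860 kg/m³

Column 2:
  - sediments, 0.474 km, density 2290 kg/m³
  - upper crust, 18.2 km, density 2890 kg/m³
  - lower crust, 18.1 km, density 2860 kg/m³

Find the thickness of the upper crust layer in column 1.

19.5 km

Take the compensation level at the base of the deeper column (depth z_c below the surface of column 1) and equate Σ ρ_i t_i down to z_c; mantle fills any gap and the z_c terms cancel.
Column 1: x×2670 + 18.9×2860 + (z_c − 18.9 − x)×3360
Column 2: 1.43×0 + 0.474×2290 + 18.2×2890 + 18.1×2860 + (z_c − 1.43 − 36.774)×3360
The z_c×3360 term appears on both sides and cancels. Collect the known terms of each column as K = Σ(ρt)_known − 3360 × (depth of known layers): K_1 = 54054 − 3360×18.9 = −9450; K_2 = 105449.46 − 3360×(1.43 + 36.774) = −22915.98.
Balance: K_1 − x×(3360 − 2670) = K_2, so x = (K_1 − K_2)/(3360 − 2670) = 13466/690 = 19.5 km.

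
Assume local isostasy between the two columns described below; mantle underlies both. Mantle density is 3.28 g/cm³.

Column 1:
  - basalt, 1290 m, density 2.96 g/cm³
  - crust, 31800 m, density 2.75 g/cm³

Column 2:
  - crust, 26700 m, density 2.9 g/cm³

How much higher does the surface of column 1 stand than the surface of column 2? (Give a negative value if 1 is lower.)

2170 m

For any compensation level in the mantle, the mantle terms cancel and isostasy reduces to e = (Σt_1 − Σt_2) − (Σ(ρt)_1 − Σ(ρt)_2) / ρ_m.
Σt_1 = 33090 m; Σt_2 = 26700 m; Σ(ρt)_1 = 91268.4; Σ(ρt)_2 = 77430 (in m·g/cm³).
e = (33090 − 26700) − (91268.4 − 77430) / 3.28 = 2170 m.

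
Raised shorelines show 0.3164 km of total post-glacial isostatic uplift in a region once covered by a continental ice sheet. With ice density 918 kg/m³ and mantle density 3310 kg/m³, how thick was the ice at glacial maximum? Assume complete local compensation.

u = t ρ_ice/ρ_m → t = u ρ_m/ρ_ice = 0.3164 km × 3310/918 = 1.14 km.

1.14 km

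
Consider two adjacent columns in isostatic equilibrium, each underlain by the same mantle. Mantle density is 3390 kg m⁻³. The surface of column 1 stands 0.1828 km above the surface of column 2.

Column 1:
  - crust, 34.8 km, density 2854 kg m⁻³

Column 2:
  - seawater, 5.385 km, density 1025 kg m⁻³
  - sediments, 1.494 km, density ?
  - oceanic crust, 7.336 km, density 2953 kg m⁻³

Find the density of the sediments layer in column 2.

Take the compensation level at the base of the deeper column (depth z_c below the surface of column 1) and equate Σ ρ_i t_i down to z_c; mantle fills any gap and the z_c terms cancel.
Column 1: 34.8×2854 + (z_c − 34.8)×3390
Column 2: 0.1828×0 + 5.385×1025 + 1.494×ρ + 7.336×2953 + (z_c − 0.1828 − 14.215)×3390
The z_c×3390 term appears on both sides and cancels. Collect the known terms of each column as K = Σ(ρt)_known − 3390 × (depth of known layers): K_1 = 99319.2 − 3390×34.8 = −18652.8; K_2 = 27182.833 − 3390×(0.1828 + 14.215) = −21625.709.
Balance: K_1 = K_2 + 1.494×ρ, so ρ = (K_1 − K_2)/1.494 = 2972.91/1.494 = 1990 kg m⁻³.

1990 kg m⁻³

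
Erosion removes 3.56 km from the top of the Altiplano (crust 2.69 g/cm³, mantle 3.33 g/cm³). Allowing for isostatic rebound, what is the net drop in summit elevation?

0.684 km

Rebound u = e ρ_c/ρ_m = 3.56 km × 2.69/3.33 = 2.876 km.
Net surface drop = e − u = 3.56 km − 2.876 km = e (ρ_m − ρ_c)/ρ_m = 0.684 km.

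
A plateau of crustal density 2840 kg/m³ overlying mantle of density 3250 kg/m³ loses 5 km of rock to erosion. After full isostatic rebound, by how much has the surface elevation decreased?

0.631 km

Rebound u = e ρ_c/ρ_m = 5 km × 2840/3250 = 4.369 km.
Net surface drop = e − u = 5 km − 4.369 km = e (ρ_m − ρ_c)/ρ_m = 0.631 km.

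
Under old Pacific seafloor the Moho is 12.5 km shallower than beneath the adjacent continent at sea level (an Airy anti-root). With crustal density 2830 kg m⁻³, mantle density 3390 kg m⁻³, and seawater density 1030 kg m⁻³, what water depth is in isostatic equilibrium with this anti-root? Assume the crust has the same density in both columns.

Replacing a thickness d of crust by seawater at the top must be balanced by replacing crust with mantle at the base: d (ρ_c − ρ_w) = a (ρ_m − ρ_c).
d = a (ρ_m − ρ_c)/(ρ_c − ρ_w) = 12.5 km × 560/1800 = 3.89 km.

3.89 km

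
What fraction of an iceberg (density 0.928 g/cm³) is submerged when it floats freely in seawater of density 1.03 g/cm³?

Submerged fraction = ρ_obj/ρ_fluid = 0.928/1.03 = 90.1%.

90.1%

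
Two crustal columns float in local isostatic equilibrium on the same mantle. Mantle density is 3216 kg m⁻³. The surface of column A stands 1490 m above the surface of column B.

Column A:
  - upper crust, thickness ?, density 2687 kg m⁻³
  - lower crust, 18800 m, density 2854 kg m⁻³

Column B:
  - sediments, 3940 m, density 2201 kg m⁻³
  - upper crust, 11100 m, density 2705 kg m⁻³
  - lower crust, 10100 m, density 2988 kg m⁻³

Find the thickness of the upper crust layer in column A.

18800 m

Take the compensation level at the base of the deeper column (depth z_c below the surface of column A) and equate Σ ρ_i t_i down to z_c; mantle fills any gap and the z_c terms cancel.
Column A: x×2687 + 18800×2854 + (z_c − 18800 − x)×3216
Column B: 1490×0 + 3940×2201 + 11100×2705 + 10100×2988 + (z_c − 1490 − 25140)×3216
The z_c×3216 term appears on both sides and cancels. Collect the known terms of each column as K = Σ(ρt)_known − 3216 × (depth of known layers): K_A = 53655200 − 3216×18800 = −6805600; K_B = 68876240 − 3216×(1490 + 25140) = −16765840.
Balance: K_A − x×(3216 − 2687) = K_B, so x = (K_A − K_B)/(3216 − 2687) = 9960240/529 = 18800 m.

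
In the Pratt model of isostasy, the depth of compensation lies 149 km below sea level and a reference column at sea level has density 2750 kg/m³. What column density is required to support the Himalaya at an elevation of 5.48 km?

Pratt balance: ρ_ref D = ρ (D + h).
ρ = ρ_ref D/(D + h) = 2750 × 149 km/(149 km + 5.48 km) = 2650 kg/m³.

2650 kg/m³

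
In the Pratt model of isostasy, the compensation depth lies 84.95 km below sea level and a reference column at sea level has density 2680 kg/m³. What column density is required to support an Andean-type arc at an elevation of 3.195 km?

2580 kg/m³

Pratt balance: ρ_ref D = ρ (D + h).
ρ = ρ_ref D/(D + h) = 2680 × 84.95 km/(84.95 km + 3.195 km) = 2580 kg/m³.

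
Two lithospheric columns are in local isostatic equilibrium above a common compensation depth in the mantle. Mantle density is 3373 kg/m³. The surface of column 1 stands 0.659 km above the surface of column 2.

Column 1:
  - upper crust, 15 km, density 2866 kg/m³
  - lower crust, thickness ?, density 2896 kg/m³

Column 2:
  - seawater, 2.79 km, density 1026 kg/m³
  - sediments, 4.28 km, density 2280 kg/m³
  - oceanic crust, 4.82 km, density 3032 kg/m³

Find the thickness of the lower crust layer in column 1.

15.7 km

Take the compensation level at the base of the deeper column (depth z_c below the surface of column 1) and equate Σ ρ_i t_i down to z_c; mantle fills any gap and the z_c terms cancel.
Column 1: 15×2866 + x×2896 + (z_c − 15 − x)×3373
Column 2: 0.659×0 + 2.79×1026 + 4.28×2280 + 4.82×3032 + (z_c − 0.659 − 11.89)×3373
The z_c×3373 term appears on both sides and cancels. Collect the known terms of each column as K = Σ(ρt)_known − 3373 × (depth of known layers): K_1 = 42990 − 3373×15 = −7605; K_2 = 27235.18 − 3373×(0.659 + 11.89) = −15092.597.
Balance: K_1 − x×(3373 − 2896) = K_2, so x = (K_1 − K_2)/(3373 − 2896) = 7487.6/477 = 15.7 km.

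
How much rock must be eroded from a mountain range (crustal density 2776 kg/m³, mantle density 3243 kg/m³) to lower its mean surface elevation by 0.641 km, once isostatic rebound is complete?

Net drop Δ = e − u = e − e ρ_c/ρ_m = e (ρ_m − ρ_c)/ρ_m.
e = Δ ρ_m/(ρ_m − ρ_c) = 0.641 km × 3243/467 = 4.45 km.

4.45 km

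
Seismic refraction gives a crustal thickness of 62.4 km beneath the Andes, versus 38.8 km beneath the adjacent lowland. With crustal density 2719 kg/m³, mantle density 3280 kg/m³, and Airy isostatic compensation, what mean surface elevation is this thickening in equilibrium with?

4.04 km

Excess crust Δ = 62.4 km − 38.8 km = 23.6 km, split between elevation h and root r with h + r = Δ.
Airy balance ρ_c h = (ρ_m − ρ_c) r gives r = h ρ_c/(ρ_m − ρ_c), so h (1 + ρ_c/(ρ_m − ρ_c)) = Δ, i.e. h = Δ (ρ_m − ρ_c)/ρ_m.
h = 23.6 km × 561/3280 = 4.04 km.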